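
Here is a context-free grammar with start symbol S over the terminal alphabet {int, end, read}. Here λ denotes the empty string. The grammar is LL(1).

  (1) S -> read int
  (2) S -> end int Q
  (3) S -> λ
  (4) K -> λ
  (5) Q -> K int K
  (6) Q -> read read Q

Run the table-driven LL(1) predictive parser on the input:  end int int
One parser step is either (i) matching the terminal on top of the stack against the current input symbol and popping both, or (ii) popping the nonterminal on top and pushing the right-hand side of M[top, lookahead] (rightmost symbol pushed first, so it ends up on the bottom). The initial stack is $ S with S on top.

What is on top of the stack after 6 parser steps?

K

     Stack        Input          Action
  1  $ S          end int int $  expand S -> end int Q
  2  $ Q int end  end int int $  match end
  3  $ Q int      int int $      match int
  4  $ Q          int $          expand Q -> K int K
  5  $ K int K    int $          expand K -> λ
  6  $ K int      int $          match int
Stack after step 6: $ K (top = K).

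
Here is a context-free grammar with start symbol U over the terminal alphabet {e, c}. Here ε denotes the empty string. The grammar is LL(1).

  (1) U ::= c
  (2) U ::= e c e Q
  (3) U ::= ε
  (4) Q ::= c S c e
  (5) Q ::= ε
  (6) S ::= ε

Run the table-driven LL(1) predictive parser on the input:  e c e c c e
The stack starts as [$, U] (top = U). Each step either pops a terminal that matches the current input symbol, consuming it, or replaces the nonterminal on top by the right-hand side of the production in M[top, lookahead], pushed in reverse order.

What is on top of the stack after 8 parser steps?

e

step 1: stack=$ U  input=e c e c c e $  — expand U ::= e c e Q
step 2: stack=$ Q e c e  input=e c e c c e $  — match e
step 3: stack=$ Q e c  input=c e c c e $  — match c
step 4: stack=$ Q e  input=e c c e $  — match e
step 5: stack=$ Q  input=c c e $  — expand Q ::= c S c e
step 6: stack=$ e c S c  input=c c e $  — match c
step 7: stack=$ e c S  input=c e $  — expand S ::= ε
step 8: stack=$ e c  input=c e $  — match c
Stack after step 8: $ e (top = e).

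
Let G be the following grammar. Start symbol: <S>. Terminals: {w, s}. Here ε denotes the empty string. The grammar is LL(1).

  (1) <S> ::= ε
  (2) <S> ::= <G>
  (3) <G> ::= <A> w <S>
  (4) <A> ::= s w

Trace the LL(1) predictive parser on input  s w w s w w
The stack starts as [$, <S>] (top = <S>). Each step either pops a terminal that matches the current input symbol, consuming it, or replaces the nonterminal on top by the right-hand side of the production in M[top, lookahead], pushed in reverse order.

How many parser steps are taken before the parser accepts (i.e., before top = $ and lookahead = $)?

13

step 1: stack=$ <S>  input=s w w s w w $  — expand <S> ::= <G>
step 2: stack=$ <G>  input=s w w s w w $  — expand <G> ::= <A> w <S>
step 3: stack=$ <S> w <A>  input=s w w s w w $  — expand <A> ::= s w
step 4: stack=$ <S> w w s  input=s w w s w w $  — match s
step 5: stack=$ <S> w w  input=w w s w w $  — match w
step 6: stack=$ <S> w  input=w s w w $  — match w
step 7: stack=$ <S>  input=s w w $  — expand <S> ::= <G>
step 8: stack=$ <G>  input=s w w $  — expand <G> ::= <A> w <S>
step 9: stack=$ <S> w <A>  input=s w w $  — expand <A> ::= s w
step 10: stack=$ <S> w w s  input=s w w $  — match s
step 11: stack=$ <S> w w  input=w w $  — match w
step 12: stack=$ <S> w  input=w $  — match w
step 13: stack=$ <S>  input=$  — expand <S> ::= ε
Accept reached after 13 steps.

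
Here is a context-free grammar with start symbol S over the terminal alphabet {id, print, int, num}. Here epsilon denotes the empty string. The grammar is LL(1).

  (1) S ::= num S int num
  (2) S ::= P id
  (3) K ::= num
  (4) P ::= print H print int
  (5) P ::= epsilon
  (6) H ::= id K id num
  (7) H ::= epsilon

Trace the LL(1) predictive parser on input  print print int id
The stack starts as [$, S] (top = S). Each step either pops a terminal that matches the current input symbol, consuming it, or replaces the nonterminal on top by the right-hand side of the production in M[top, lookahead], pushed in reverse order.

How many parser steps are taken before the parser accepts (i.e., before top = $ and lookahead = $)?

7

step 1: stack=$ S  input=print print int id $  — expand S ::= P id
step 2: stack=$ id P  input=print print int id $  — expand P ::= print H print int
step 3: stack=$ id int print H print  input=print print int id $  — match print
step 4: stack=$ id int print H  input=print int id $  — expand H ::= epsilon
step 5: stack=$ id int print  input=print int id $  — match print
step 6: stack=$ id int  input=int id $  — match int
step 7: stack=$ id  input=id $  — match id
Accept reached after 7 steps.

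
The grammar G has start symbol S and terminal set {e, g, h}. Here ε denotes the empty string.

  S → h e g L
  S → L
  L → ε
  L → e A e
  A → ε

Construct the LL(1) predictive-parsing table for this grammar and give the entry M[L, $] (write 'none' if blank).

FIRST(L): from L→ε we get {ε}; from L→e A e we get {e}. So FIRST(L) = {ε, e}.
FIRST(A): from A→ε we get {ε}. So FIRST(A) = {ε}.
FIRST(S): from S→h e g L we get {h}; from S→L we get {ε, e}. So FIRST(S) = {ε, e, h}.
FOLLOW(S) includes $ since S is the start symbol.
FOLLOW(S): S appears on no right-hand side. Thus FOLLOW(S) = {$}.
FOLLOW(L): in S→h e g L, the suffix after L is empty, so FOLLOW(L) ⊇ FOLLOW(S) = {$}; in S→L, the suffix after L is empty, so FOLLOW(L) ⊇ FOLLOW(S) = {$}. Thus FOLLOW(L) = {$}.
For L → ε: FIRST(ε) = {ε}, so it goes in M[L, t] for t ∈ {}; since ε ∈ FIRST, also for every t ∈ FOLLOW(L) = {$}.
For L → e A e: FIRST(e A e) = {e}, so it goes in M[L, t] for t ∈ {e}.

L → ε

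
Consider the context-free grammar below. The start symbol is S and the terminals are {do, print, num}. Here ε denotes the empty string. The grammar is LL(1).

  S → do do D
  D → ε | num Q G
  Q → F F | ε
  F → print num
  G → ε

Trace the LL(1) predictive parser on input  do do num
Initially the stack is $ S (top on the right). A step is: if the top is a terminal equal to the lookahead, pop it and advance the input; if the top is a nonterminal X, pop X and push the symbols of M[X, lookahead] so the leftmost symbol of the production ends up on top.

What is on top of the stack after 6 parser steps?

G

     Stack      Input        Action
  1  $ S        do do num $  expand S → do do D
  2  $ D do do  do do num $  match do
  3  $ D do     do num $     match do
  4  $ D        num $        expand D → num Q G
  5  $ G Q num  num $        match num
  6  $ G Q      $            expand Q → ε
Stack after step 6: $ G (top = G).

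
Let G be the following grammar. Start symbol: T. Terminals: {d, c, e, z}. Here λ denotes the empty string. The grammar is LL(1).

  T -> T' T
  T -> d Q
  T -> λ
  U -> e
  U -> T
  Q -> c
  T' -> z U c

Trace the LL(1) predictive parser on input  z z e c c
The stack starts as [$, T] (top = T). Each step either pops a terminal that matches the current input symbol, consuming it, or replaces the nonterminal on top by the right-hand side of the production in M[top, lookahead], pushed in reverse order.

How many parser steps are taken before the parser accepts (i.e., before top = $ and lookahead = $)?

step 1: stack=$ T  input=z z e c c $  — expand T -> T' T
step 2: stack=$ T T'  input=z z e c c $  — expand T' -> z U c
step 3: stack=$ T c U z  input=z z e c c $  — match z
step 4: stack=$ T c U  input=z e c c $  — expand U -> T
step 5: stack=$ T c T  input=z e c c $  — expand T -> T' T
step 6: stack=$ T c T T'  input=z e c c $  — expand T' -> z U c
step 7: stack=$ T c T c U z  input=z e c c $  — match z
step 8: stack=$ T c T c U  input=e c c $  — expand U -> e
step 9: stack=$ T c T c e  input=e c c $  — match e
step 10: stack=$ T c T c  input=c c $  — match c
step 11: stack=$ T c T  input=c $  — expand T -> λ
step 12: stack=$ T c  input=c $  — match c
step 13: stack=$ T  input=$  — expand T -> λ
Accept reached after 13 steps.

13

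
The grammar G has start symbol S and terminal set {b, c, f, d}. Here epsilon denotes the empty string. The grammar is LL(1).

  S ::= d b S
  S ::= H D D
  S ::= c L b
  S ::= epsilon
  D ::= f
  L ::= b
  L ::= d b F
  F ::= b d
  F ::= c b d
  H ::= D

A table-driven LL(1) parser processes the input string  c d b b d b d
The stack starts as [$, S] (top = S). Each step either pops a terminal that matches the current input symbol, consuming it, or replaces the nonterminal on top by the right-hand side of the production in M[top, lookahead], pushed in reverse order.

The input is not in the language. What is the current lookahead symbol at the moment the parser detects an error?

d

      Stack      Input            Action
   1  $ S        c d b b d b d $  expand S ::= c L b
   2  $ b L c    c d b b d b d $  match c
   3  $ b L      d b b d b d $    expand L ::= d b F
   4  $ b F b d  d b b d b d $    match d
   5  $ b F b    b b d b d $      match b
   6  $ b F      b d b d $        expand F ::= b d
   7  $ b d b    b d b d $        match b
   8  $ b d      d b d $          match d
   9  $ b        b d $            match b
  10  $          d $              error: stack empty but input remains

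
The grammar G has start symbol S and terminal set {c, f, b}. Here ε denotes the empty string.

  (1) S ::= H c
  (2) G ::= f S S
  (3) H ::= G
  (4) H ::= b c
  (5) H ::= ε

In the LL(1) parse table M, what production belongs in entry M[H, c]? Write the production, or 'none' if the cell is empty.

H ::= ε

FIRST(G): from G::=f S S we get {f}. So FIRST(G) = {f}.
FIRST(H): from H::=G we get {f}; from H::=b c we get {b}; from H::=ε we get {ε}. So FIRST(H) = {ε, b, f}.
FIRST(S): from S::=H c we get {b, c, f}. So FIRST(S) = {b, c, f}.
FOLLOW(S) includes $ since S is the start symbol.
FOLLOW(H): in S::=H c, H is followed by c with FIRST {c}. Thus FOLLOW(H) = {c}.
For H ::= G: FIRST(G) = {f}, so it goes in M[H, t] for t ∈ {f}.
For H ::= b c: FIRST(b c) = {b}, so it goes in M[H, t] for t ∈ {b}.
For H ::= ε: FIRST(ε) = {ε}, so it goes in M[H, t] for t ∈ {}; since ε ∈ FIRST, also for every t ∈ FOLLOW(H) = {c}.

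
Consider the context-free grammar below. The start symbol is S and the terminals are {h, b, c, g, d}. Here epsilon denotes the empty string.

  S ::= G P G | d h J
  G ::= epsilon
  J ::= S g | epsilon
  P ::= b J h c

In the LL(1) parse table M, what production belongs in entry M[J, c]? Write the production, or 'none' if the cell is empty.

none

FIRST(G): from G::=epsilon we get {epsilon}. So FIRST(G) = {epsilon}.
FIRST(P): from P::=b J h c we get {b}. So FIRST(P) = {b}.
FIRST(S): from S::=G P G we get {b}; from S::=d h J we get {d}. So FIRST(S) = {b, d}.
FIRST(J): from J::=S g we get {b, d}; from J::=epsilon we get {epsilon}. So FIRST(J) = {epsilon, b, d}.
FOLLOW(S) includes $ since S is the start symbol.
FOLLOW(S): in J::=S g, S is followed by g with FIRST {g}. Thus FOLLOW(S) = {$, g}.
FOLLOW(J): in S::=d h J, the suffix after J is empty, so FOLLOW(J) ⊇ FOLLOW(S) = {$, g}; in P::=b J h c, J is followed by h c with FIRST {h}. Thus FOLLOW(J) = {$, g, h}.
For J ::= S g: FIRST(S g) = {b, d}, so it goes in M[J, t] for t ∈ {b, d}.
For J ::= epsilon: FIRST(epsilon) = {epsilon}, so it goes in M[J, t] for t ∈ {}; since epsilon ∈ FIRST, also for every t ∈ FOLLOW(J) = {$, g, h}.
None of these place a production in M[J, c].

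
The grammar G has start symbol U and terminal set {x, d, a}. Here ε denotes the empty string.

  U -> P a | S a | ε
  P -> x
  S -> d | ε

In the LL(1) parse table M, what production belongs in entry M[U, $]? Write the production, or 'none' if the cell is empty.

U -> ε

FIRST(P) = {x}
FIRST(S) = {ε, d}
FIRST(U) = {ε, a, d, x}  (via P a, S a)
FOLLOW(U) includes $ since U is the start symbol.
FOLLOW(U): U appears on no right-hand side. Thus FOLLOW(U) = {$}.
For U -> P a: FIRST(P a) = {x}, so it goes in M[U, t] for t ∈ {x}.
For U -> S a: FIRST(S a) = {a, d}, so it goes in M[U, t] for t ∈ {a, d}.
For U -> ε: FIRST(ε) = {ε}, so it goes in M[U, t] for t ∈ {}; since ε ∈ FIRST, also for every t ∈ FOLLOW(U) = {$}.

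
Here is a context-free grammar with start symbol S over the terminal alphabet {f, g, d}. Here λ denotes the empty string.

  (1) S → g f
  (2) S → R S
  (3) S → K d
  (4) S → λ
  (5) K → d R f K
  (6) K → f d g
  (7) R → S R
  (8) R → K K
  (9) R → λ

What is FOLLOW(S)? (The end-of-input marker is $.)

{$, d, f, g}

FIRST(K) = {d, f}
FIRST(S) = {λ, d, f, g}  (via R S, K d)
FIRST(R) = {λ, d, f, g}  (via S R, K K)
FOLLOW(S) includes $ since S is the start symbol.
FOLLOW(S): in S→R S, the suffix after S is empty (adds nothing new); in R→S R, S is followed by R with FIRST {λ, d, f, g}; in R→S R, the suffix after S is nullable, so FOLLOW(S) ⊇ FOLLOW(R) = {$, d, f, g}. Thus FOLLOW(S) = {$, d, f, g}.
FOLLOW(R): in S→R S, R is followed by S with FIRST {λ, d, f, g}; in S→R S, the suffix after R is nullable, so FOLLOW(R) ⊇ FOLLOW(S) = {$, d, f, g}; in K→d R f K, R is followed by f K with FIRST {f}; in R→S R, the suffix after R is empty (adds nothing new). Thus FOLLOW(R) = {$, d, f, g}.
FOLLOW(K): in S→K d, K is followed by d with FIRST {d}; in K→d R f K, the suffix after K is empty (adds nothing new); in R→K K (occurrence 1), K is followed by K with FIRST {d, f}; in R→K K (occurrence 2), the suffix after K is empty, so FOLLOW(K) ⊇ FOLLOW(R) = {$, d, f, g}. Thus FOLLOW(K) = {$, d, f, g}.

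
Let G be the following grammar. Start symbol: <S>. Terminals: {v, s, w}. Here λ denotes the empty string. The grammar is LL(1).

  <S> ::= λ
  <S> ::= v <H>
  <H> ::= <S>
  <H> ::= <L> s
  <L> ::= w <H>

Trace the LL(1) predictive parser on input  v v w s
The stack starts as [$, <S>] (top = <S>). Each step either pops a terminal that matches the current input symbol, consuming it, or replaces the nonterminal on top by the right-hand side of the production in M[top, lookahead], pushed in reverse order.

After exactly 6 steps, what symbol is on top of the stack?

     Stack    Input      Action
  1  $ <S>    v v w s $  expand <S> ::= v <H>
  2  $ <H> v  v v w s $  match v
  3  $ <H>    v w s $    expand <H> ::= <S>
  4  $ <S>    v w s $    expand <S> ::= v <H>
  5  $ <H> v  v w s $    match v
  6  $ <H>    w s $      expand <H> ::= <L> s
Stack after step 6: $ s <L> (top = <L>).

<L>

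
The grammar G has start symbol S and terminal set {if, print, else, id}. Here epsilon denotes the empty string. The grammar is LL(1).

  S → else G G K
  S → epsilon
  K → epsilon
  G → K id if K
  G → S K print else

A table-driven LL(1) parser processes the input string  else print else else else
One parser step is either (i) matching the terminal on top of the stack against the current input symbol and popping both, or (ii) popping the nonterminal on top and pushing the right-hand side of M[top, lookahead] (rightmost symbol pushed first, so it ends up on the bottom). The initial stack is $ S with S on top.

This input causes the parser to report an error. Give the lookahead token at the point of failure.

$

step 1: stack=$ S  input=else print else else else $  — expand S → else G G K
step 2: stack=$ K G G else  input=else print else else else $  — match else
step 3: stack=$ K G G  input=print else else else $  — expand G → S K print else
step 4: stack=$ K G else print K S  input=print else else else $  — expand S → epsilon
step 5: stack=$ K G else print K  input=print else else else $  — expand K → epsilon
step 6: stack=$ K G else print  input=print else else else $  — match print
step 7: stack=$ K G else  input=else else else $  — match else
step 8: stack=$ K G  input=else else $  — expand G → S K print else
step 9: stack=$ K else print K S  input=else else $  — expand S → else G G K
step 10: stack=$ K else print K K G G else  input=else else $  — match else
step 11: stack=$ K else print K K G G  input=else $  — expand G → S K print else
step 12: stack=$ K else print K K G else print K S  input=else $  — expand S → else G G K
step 13: stack=$ K else print K K G else print K K G G else  input=else $  — match else
step 14: stack=$ K else print K K G else print K K G G  input=$  — error: M[G, $] is empty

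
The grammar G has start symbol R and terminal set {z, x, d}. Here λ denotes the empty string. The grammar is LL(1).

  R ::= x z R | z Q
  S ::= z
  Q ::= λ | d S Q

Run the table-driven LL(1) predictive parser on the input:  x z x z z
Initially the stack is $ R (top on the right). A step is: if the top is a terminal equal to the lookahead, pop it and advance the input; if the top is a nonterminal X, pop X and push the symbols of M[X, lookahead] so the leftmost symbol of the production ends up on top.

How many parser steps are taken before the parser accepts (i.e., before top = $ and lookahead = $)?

step 1: stack=$ R  input=x z x z z $  — expand R ::= x z R
step 2: stack=$ R z x  input=x z x z z $  — match x
step 3: stack=$ R z  input=z x z z $  — match z
step 4: stack=$ R  input=x z z $  — expand R ::= x z R
step 5: stack=$ R z x  input=x z z $  — match x
step 6: stack=$ R z  input=z z $  — match z
step 7: stack=$ R  input=z $  — expand R ::= z Q
step 8: stack=$ Q z  input=z $  — match z
step 9: stack=$ Q  input=$  — expand Q ::= λ
Accept reached after 9 steps.

9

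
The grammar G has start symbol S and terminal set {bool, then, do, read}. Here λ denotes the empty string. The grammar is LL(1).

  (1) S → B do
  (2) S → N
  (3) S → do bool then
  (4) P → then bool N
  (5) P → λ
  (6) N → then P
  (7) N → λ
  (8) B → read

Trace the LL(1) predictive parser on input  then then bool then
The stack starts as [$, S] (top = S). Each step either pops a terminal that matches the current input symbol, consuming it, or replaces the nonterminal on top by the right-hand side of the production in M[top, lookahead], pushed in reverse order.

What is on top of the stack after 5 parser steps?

     Stack          Input                  Action
  1  $ S            then then bool then $  expand S → N
  2  $ N            then then bool then $  expand N → then P
  3  $ P then       then then bool then $  match then
  4  $ P            then bool then $       expand P → then bool N
  5  $ N bool then  then bool then $       match then
Stack after step 5: $ N bool (top = bool).

bool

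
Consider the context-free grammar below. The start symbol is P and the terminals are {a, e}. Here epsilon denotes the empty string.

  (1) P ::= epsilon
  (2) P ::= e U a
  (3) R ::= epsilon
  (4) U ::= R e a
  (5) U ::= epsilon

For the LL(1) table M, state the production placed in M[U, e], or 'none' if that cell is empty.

U ::= R e a

FIRST(P): from P::=epsilon we get {epsilon}; from P::=e U a we get {e}. So FIRST(P) = {epsilon, e}.
FIRST(R): from R::=epsilon we get {epsilon}. So FIRST(R) = {epsilon}.
FIRST(U): from U::=R e a we get {e}; from U::=epsilon we get {epsilon}. So FIRST(U) = {epsilon, e}.
FOLLOW(P) includes $ since P is the start symbol.
FOLLOW(U): in P::=e U a, U is followed by a with FIRST {a}. Thus FOLLOW(U) = {a}.
For U ::= R e a: FIRST(R e a) = {e}, so it goes in M[U, t] for t ∈ {e}.
For U ::= epsilon: FIRST(epsilon) = {epsilon}, so it goes in M[U, t] for t ∈ {}; since epsilon ∈ FIRST, also for every t ∈ FOLLOW(U) = {a}.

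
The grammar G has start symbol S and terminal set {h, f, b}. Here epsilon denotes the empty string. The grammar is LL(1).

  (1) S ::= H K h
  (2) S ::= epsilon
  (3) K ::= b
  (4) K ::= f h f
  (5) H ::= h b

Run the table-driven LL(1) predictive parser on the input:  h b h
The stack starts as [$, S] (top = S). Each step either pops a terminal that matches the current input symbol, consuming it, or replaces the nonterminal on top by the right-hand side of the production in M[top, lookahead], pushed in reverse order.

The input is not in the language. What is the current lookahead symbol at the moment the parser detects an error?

h

     Stack      Input    Action
  1  $ S        h b h $  expand S ::= H K h
  2  $ h K H    h b h $  expand H ::= h b
  3  $ h K b h  h b h $  match h
  4  $ h K b    b h $    match b
  5  $ h K      h $      error: M[K, h] is empty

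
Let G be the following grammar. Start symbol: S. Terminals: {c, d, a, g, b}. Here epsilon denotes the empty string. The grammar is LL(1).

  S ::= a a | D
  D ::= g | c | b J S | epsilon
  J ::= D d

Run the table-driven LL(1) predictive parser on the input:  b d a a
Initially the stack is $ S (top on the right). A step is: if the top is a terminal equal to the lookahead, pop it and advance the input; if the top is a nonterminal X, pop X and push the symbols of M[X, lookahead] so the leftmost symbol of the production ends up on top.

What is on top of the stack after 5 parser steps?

     Stack    Input      Action
  1  $ S      b d a a $  expand S ::= D
  2  $ D      b d a a $  expand D ::= b J S
  3  $ S J b  b d a a $  match b
  4  $ S J    d a a $    expand J ::= D d
  5  $ S d D  d a a $    expand D ::= epsilon
Stack after step 5: $ S d (top = d).

d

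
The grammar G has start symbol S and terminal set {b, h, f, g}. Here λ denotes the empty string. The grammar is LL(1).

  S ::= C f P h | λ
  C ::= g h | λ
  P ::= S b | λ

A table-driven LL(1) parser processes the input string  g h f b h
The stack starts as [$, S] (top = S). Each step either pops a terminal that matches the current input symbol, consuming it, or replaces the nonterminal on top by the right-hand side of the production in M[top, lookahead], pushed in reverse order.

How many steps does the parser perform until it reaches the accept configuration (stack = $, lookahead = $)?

9

     Stack        Input        Action
  1  $ S          g h f b h $  expand S ::= C f P h
  2  $ h P f C    g h f b h $  expand C ::= g h
  3  $ h P f h g  g h f b h $  match g
  4  $ h P f h    h f b h $    match h
  5  $ h P f      f b h $      match f
  6  $ h P        b h $        expand P ::= S b
  7  $ h b S      b h $        expand S ::= λ
  8  $ h b        b h $        match b
  9  $ h          h $          match h
Accept reached after 9 steps.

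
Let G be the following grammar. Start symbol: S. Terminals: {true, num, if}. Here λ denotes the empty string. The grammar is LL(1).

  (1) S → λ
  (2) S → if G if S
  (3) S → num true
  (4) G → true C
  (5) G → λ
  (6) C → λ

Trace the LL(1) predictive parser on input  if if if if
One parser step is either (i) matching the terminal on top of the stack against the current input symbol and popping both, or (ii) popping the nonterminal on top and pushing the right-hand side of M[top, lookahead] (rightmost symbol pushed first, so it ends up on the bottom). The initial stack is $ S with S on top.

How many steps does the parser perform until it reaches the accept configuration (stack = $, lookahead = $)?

     Stack        Input          Action
  1  $ S          if if if if $  expand S → if G if S
  2  $ S if G if  if if if if $  match if
  3  $ S if G     if if if $     expand G → λ
  4  $ S if       if if if $     match if
  5  $ S          if if $        expand S → if G if S
  6  $ S if G if  if if $        match if
  7  $ S if G     if $           expand G → λ
  8  $ S if       if $           match if
  9  $ S          $              expand S → λ
Accept reached after 9 steps.

9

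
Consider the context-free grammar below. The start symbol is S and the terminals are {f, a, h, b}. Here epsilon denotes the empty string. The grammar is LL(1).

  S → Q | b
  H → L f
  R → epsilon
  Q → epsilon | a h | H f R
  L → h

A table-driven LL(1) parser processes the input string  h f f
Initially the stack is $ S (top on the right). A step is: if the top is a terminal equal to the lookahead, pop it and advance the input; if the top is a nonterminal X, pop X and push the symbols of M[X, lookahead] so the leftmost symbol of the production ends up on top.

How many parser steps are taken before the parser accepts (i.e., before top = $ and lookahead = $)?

step 1: stack=$ S  input=h f f $  — expand S → Q
step 2: stack=$ Q  input=h f f $  — expand Q → H f R
step 3: stack=$ R f H  input=h f f $  — expand H → L f
step 4: stack=$ R f f L  input=h f f $  — expand L → h
step 5: stack=$ R f f h  input=h f f $  — match h
step 6: stack=$ R f f  input=f f $  — match f
step 7: stack=$ R f  input=f $  — match f
step 8: stack=$ R  input=$  — expand R → epsilon
Accept reached after 8 steps.

8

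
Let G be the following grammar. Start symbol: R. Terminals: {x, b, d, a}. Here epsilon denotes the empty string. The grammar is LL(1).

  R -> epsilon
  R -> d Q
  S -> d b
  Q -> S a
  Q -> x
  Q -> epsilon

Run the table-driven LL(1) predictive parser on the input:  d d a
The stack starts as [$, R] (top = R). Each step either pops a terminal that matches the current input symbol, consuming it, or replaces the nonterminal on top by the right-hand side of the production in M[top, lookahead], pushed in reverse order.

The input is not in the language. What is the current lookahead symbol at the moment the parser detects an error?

step 1: stack=$ R  input=d d a $  — expand R -> d Q
step 2: stack=$ Q d  input=d d a $  — match d
step 3: stack=$ Q  input=d a $  — expand Q -> S a
step 4: stack=$ a S  input=d a $  — expand S -> d b
step 5: stack=$ a b d  input=d a $  — match d
step 6: stack=$ a b  input=a $  — error: top is terminal b but lookahead is a

a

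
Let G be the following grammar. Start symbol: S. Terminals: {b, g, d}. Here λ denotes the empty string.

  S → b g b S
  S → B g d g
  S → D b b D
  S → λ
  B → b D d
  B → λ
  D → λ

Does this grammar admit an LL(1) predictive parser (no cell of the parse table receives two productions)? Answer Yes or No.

No

FIRST(S) = {λ, b, g}
FIRST(B) = {λ, b}
FIRST(D) = {λ}
FOLLOW(S) = {$}
FOLLOW(B) = {g}
FOLLOW(D) = {$, b, d}
Cell M[S, b] receives both S → b g b S and S → B g d g and S → D b b D — the grammar is not LL(1).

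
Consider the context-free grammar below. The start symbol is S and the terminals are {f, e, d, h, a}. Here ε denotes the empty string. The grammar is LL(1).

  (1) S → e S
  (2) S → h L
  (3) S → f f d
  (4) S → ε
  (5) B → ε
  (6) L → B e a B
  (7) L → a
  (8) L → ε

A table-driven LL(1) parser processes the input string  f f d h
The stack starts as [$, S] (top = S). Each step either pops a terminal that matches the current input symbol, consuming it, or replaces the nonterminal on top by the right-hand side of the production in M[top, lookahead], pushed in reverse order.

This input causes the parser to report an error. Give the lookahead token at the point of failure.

step 1: stack=$ S  input=f f d h $  — expand S → f f d
step 2: stack=$ d f f  input=f f d h $  — match f
step 3: stack=$ d f  input=f d h $  — match f
step 4: stack=$ d  input=d h $  — match d
step 5: stack=$  input=h $  — error: stack empty but input remains

h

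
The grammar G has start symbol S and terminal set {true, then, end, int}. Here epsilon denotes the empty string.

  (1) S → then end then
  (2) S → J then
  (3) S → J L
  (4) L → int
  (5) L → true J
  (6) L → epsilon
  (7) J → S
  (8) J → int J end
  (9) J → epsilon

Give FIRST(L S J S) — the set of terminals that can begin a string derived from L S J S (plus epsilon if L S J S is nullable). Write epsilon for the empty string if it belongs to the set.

{epsilon, int, then, true}

FIRST(L): from L→int we get {int}; from L→true J we get {true}; from L→epsilon we get {epsilon}. So FIRST(L) = {epsilon, int, true}.
FIRST(S): from S→then end then we get {then}; from S→J then we get {int, then, true}; from S→J L we get {epsilon, int, then, true}. So FIRST(S) = {epsilon, int, then, true}.
FIRST(J): from J→S we get {epsilon, int, then, true}; from J→int J end we get {int}; from J→epsilon we get {epsilon}. So FIRST(J) = {epsilon, int, then, true}.
FIRST(L S J S): take FIRST of each symbol in turn, carrying on past any symbol whose FIRST contains epsilon; result {epsilon, int, then, true}.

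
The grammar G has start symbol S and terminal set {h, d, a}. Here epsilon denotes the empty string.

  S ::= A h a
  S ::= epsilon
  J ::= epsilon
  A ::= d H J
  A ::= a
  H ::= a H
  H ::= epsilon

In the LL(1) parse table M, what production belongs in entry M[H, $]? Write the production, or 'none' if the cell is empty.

none

FIRST(J): from J::=epsilon we get {epsilon}. So FIRST(J) = {epsilon}.
FIRST(A): from A::=d H J we get {d}; from A::=a we get {a}. So FIRST(A) = {a, d}.
FIRST(H): from H::=a H we get {a}; from H::=epsilon we get {epsilon}. So FIRST(H) = {epsilon, a}.
FIRST(S): from S::=A h a we get {a, d}; from S::=epsilon we get {epsilon}. So FIRST(S) = {epsilon, a, d}.
FOLLOW(S) includes $ since S is the start symbol.
FOLLOW(A): in S::=A h a, A is followed by h a with FIRST {h}. Thus FOLLOW(A) = {h}.
FOLLOW(H): in A::=d H J, H is followed by J with FIRST {epsilon}; in A::=d H J, the suffix after H is nullable, so FOLLOW(H) ⊇ FOLLOW(A) = {h}; in H::=a H, the suffix after H is empty (adds nothing new). Thus FOLLOW(H) = {h}.
For H ::= a H: FIRST(a H) = {a}, so it goes in M[H, t] for t ∈ {a}.
For H ::= epsilon: FIRST(epsilon) = {epsilon}, so it goes in M[H, t] for t ∈ {}; since epsilon ∈ FIRST, also for every t ∈ FOLLOW(H) = {h}.
None of these place a production in M[H, $].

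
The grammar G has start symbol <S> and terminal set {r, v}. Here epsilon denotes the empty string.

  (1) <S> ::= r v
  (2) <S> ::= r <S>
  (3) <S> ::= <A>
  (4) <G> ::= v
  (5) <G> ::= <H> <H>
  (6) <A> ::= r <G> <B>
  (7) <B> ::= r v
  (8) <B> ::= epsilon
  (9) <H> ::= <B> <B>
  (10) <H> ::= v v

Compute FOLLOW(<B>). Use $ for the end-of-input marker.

{$, r, v}

FIRST(<A>) = {r}
FIRST(<B>) = {epsilon, r}
FIRST(<S>) = {r}  (via <A>)
FIRST(<H>) = {epsilon, r, v}  (via <B> <B>)
FIRST(<G>) = {epsilon, r, v}  (via <H> <H>)
FOLLOW(<S>) includes $ since <S> is the start symbol.
FOLLOW(<S>): in <S>::=r <S>, the suffix after <S> is empty (adds nothing new). Thus FOLLOW(<S>) = {$}.
FOLLOW(<A>): in <S>::=<A>, the suffix after <A> is empty, so FOLLOW(<A>) ⊇ FOLLOW(<S>) = {$}. Thus FOLLOW(<A>) = {$}.
FOLLOW(<G>): in <A>::=r <G> <B>, <G> is followed by <B> with FIRST {epsilon, r}; in <A>::=r <G> <B>, the suffix after <G> is nullable, so FOLLOW(<G>) ⊇ FOLLOW(<A>) = {$}. Thus FOLLOW(<G>) = {$, r}.
FOLLOW(<H>): in <G>::=<H> <H> (occurrence 1), <H> is followed by <H> with FIRST {epsilon, r, v}; in <G>::=<H> <H> (occurrence 1), the suffix after <H> is nullable, so FOLLOW(<H>) ⊇ FOLLOW(<G>) = {$, r}; in <G>::=<H> <H> (occurrence 2), the suffix after <H> is empty, so FOLLOW(<H>) ⊇ FOLLOW(<G>) = {$, r}. Thus FOLLOW(<H>) = {$, r, v}.
FOLLOW(<B>): in <A>::=r <G> <B>, the suffix after <B> is empty, so FOLLOW(<B>) ⊇ FOLLOW(<A>) = {$}; in <H>::=<B> <B> (occurrence 1), <B> is followed by <B> with FIRST {epsilon, r}; in <H>::=<B> <B> (occurrence 1), the suffix after <B> is nullable, so FOLLOW(<B>) ⊇ FOLLOW(<H>) = {$, r, v}; in <H>::=<B> <B> (occurrence 2), the suffix after <B> is empty, so FOLLOW(<B>) ⊇ FOLLOW(<H>) = {$, r, v}. Thus FOLLOW(<B>) = {$, r, v}.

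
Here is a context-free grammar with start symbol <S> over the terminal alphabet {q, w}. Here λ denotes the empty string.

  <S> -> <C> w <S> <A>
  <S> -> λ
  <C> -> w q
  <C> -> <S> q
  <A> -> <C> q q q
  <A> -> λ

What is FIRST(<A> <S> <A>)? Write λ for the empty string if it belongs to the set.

FIRST(<S>) = {λ, q, w}  (via <C> w <S> <A>)
FIRST(<C>) = {q, w}  (via <S> q)
FIRST(<A>) = {λ, q, w}  (via <C> q q q)
FIRST(<A> <S> <A>): take FIRST of each symbol in turn, carrying on past any symbol whose FIRST contains λ; result {λ, q, w}.

{λ, q, w}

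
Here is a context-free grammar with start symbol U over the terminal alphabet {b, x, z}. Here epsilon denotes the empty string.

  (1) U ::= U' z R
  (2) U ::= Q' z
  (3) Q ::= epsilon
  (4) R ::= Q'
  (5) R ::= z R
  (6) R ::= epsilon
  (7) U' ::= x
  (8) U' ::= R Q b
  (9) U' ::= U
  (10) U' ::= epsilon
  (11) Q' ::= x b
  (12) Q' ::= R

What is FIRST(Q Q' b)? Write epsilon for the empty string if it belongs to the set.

FIRST(Q) = {epsilon}
FIRST(U) = {b, x, z}  (via U' z R, Q' z)
FIRST(R) = {epsilon, x, z}  (via Q')
FIRST(U') = {epsilon, b, x, z}  (via R Q b, U)
FIRST(Q') = {epsilon, x, z}  (via R)
FIRST(Q Q' b): take FIRST of each symbol in turn, carrying on past any symbol whose FIRST contains epsilon; result {b, x, z}.

{b, x, z}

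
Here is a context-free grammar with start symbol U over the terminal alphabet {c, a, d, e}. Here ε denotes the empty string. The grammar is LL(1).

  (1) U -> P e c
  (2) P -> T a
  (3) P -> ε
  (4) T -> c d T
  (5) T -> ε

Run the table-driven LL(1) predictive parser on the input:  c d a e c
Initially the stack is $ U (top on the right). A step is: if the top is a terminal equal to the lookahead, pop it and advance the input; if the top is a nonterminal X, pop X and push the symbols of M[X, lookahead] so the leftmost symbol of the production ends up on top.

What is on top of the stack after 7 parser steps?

     Stack          Input        Action
  1  $ U            c d a e c $  expand U -> P e c
  2  $ c e P        c d a e c $  expand P -> T a
  3  $ c e a T      c d a e c $  expand T -> c d T
  4  $ c e a T d c  c d a e c $  match c
  5  $ c e a T d    d a e c $    match d
  6  $ c e a T      a e c $      expand T -> ε
  7  $ c e a        a e c $      match a
Stack after step 7: $ c e (top = e).

e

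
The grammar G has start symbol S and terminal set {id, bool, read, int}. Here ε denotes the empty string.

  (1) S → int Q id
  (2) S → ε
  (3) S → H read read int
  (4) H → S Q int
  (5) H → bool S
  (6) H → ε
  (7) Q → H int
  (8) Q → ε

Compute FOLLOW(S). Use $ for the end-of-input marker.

FIRST(S): from S→int Q id we get {int}; from S→ε we get {ε}; from S→H read read int we get {bool, int, read}. So FIRST(S) = {ε, bool, int, read}.
FIRST(H): from H→S Q int we get {bool, int, read}; from H→bool S we get {bool}; from H→ε we get {ε}. So FIRST(H) = {ε, bool, int, read}.
FIRST(Q): from Q→H int we get {bool, int, read}; from Q→ε we get {ε}. So FIRST(Q) = {ε, bool, int, read}.
FOLLOW(S) includes $ since S is the start symbol.
FOLLOW(H): in S→H read read int, H is followed by read read int with FIRST {read}; in Q→H int, H is followed by int with FIRST {int}. Thus FOLLOW(H) = {int, read}.
FOLLOW(S): in H→S Q int, S is followed by Q int with FIRST {bool, int, read}; in H→bool S, the suffix after S is empty, so FOLLOW(S) ⊇ FOLLOW(H) = {int, read}. Thus FOLLOW(S) = {$, bool, int, read}.
FOLLOW(Q): in S→int Q id, Q is followed by id with FIRST {id}; in H→S Q int, Q is followed by int with FIRST {int}. Thus FOLLOW(Q) = {id, int}.

{$, bool, int, read}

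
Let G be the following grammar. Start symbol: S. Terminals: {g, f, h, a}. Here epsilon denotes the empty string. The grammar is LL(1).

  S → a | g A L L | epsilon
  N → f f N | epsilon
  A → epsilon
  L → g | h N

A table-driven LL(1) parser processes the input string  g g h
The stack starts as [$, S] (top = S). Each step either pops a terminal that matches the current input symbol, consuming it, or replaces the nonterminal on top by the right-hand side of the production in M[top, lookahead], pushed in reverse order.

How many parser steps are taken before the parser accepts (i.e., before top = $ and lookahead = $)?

step 1: stack=$ S  input=g g h $  — expand S → g A L L
step 2: stack=$ L L A g  input=g g h $  — match g
step 3: stack=$ L L A  input=g h $  — expand A → epsilon
step 4: stack=$ L L  input=g h $  — expand L → g
step 5: stack=$ L g  input=g h $  — match g
step 6: stack=$ L  input=h $  — expand L → h N
step 7: stack=$ N h  input=h $  — match h
step 8: stack=$ N  input=$  — expand N → epsilon
Accept reached after 8 steps.

8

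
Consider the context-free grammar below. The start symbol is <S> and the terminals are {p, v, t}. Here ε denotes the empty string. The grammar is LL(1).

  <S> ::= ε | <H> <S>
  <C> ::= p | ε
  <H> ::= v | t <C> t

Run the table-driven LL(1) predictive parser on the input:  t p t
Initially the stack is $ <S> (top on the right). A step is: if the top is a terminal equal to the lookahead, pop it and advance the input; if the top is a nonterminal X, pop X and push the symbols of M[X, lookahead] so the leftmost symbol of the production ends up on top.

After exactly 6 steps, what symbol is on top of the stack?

step 1: stack=$ <S>  input=t p t $  — expand <S> ::= <H> <S>
step 2: stack=$ <S> <H>  input=t p t $  — expand <H> ::= t <C> t
step 3: stack=$ <S> t <C> t  input=t p t $  — match t
step 4: stack=$ <S> t <C>  input=p t $  — expand <C> ::= p
step 5: stack=$ <S> t p  input=p t $  — match p
step 6: stack=$ <S> t  input=t $  — match t
Stack after step 6: $ <S> (top = <S>).

<S>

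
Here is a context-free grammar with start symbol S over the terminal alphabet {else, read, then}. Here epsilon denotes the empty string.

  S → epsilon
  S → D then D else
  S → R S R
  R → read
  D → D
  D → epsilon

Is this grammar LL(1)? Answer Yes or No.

FIRST(S) = {epsilon, read, then}
FIRST(R) = {read}
FIRST(D) = {epsilon}
FOLLOW(S) = {$, read}
FOLLOW(R) = {$, read, then}
FOLLOW(D) = {else, then}
Cell M[D, else] receives both D → D and D → epsilon — the grammar is not LL(1).

No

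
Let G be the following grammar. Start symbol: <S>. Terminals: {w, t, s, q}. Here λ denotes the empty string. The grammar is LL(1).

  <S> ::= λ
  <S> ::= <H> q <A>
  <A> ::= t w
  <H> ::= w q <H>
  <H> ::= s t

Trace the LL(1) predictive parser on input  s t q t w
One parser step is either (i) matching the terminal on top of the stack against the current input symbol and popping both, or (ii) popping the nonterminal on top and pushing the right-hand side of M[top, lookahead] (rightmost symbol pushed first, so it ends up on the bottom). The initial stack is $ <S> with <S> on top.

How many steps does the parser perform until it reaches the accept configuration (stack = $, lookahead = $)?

8

step 1: stack=$ <S>  input=s t q t w $  — expand <S> ::= <H> q <A>
step 2: stack=$ <A> q <H>  input=s t q t w $  — expand <H> ::= s t
step 3: stack=$ <A> q t s  input=s t q t w $  — match s
step 4: stack=$ <A> q t  input=t q t w $  — match t
step 5: stack=$ <A> q  input=q t w $  — match q
step 6: stack=$ <A>  input=t w $  — expand <A> ::= t w
step 7: stack=$ w t  input=t w $  — match t
step 8: stack=$ w  input=w $  — match w
Accept reached after 8 steps.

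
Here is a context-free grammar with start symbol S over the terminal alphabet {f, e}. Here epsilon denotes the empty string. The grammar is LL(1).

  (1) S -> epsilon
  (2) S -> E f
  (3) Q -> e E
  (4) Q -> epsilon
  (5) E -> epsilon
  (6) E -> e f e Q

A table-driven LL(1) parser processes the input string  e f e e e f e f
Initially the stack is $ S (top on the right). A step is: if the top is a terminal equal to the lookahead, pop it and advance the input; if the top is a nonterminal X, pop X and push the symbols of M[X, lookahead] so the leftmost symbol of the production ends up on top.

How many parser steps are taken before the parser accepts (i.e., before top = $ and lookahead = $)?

step 1: stack=$ S  input=e f e e e f e f $  — expand S -> E f
step 2: stack=$ f E  input=e f e e e f e f $  — expand E -> e f e Q
step 3: stack=$ f Q e f e  input=e f e e e f e f $  — match e
step 4: stack=$ f Q e f  input=f e e e f e f $  — match f
step 5: stack=$ f Q e  input=e e e f e f $  — match e
step 6: stack=$ f Q  input=e e f e f $  — expand Q -> e E
step 7: stack=$ f E e  input=e e f e f $  — match e
step 8: stack=$ f E  input=e f e f $  — expand E -> e f e Q
step 9: stack=$ f Q e f e  input=e f e f $  — match e
step 10: stack=$ f Q e f  input=f e f $  — match f
step 11: stack=$ f Q e  input=e f $  — match e
step 12: stack=$ f Q  input=f $  — expand Q -> epsilon
step 13: stack=$ f  input=f $  — match f
Accept reached after 13 steps.

13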